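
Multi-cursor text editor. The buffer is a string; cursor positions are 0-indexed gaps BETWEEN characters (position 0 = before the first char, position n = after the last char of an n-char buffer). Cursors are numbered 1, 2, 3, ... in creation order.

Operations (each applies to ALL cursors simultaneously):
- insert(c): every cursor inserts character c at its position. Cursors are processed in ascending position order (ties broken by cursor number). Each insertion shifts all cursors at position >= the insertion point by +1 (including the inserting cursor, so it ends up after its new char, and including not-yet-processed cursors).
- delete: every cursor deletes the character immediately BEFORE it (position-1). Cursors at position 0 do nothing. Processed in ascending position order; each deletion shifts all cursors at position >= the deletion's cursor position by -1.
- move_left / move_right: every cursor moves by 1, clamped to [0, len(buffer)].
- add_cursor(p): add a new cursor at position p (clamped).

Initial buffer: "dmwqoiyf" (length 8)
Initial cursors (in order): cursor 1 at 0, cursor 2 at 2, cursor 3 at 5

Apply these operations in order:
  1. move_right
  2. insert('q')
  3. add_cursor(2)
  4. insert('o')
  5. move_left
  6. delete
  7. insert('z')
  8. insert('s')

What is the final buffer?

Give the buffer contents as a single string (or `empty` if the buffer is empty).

Answer: dzzssomwzsoqoizsoyf

Derivation:
After op 1 (move_right): buffer="dmwqoiyf" (len 8), cursors c1@1 c2@3 c3@6, authorship ........
After op 2 (insert('q')): buffer="dqmwqqoiqyf" (len 11), cursors c1@2 c2@5 c3@9, authorship .1..2...3..
After op 3 (add_cursor(2)): buffer="dqmwqqoiqyf" (len 11), cursors c1@2 c4@2 c2@5 c3@9, authorship .1..2...3..
After op 4 (insert('o')): buffer="dqoomwqoqoiqoyf" (len 15), cursors c1@4 c4@4 c2@8 c3@13, authorship .114..22...33..
After op 5 (move_left): buffer="dqoomwqoqoiqoyf" (len 15), cursors c1@3 c4@3 c2@7 c3@12, authorship .114..22...33..
After op 6 (delete): buffer="domwoqoioyf" (len 11), cursors c1@1 c4@1 c2@4 c3@8, authorship .4..2...3..
After op 7 (insert('z')): buffer="dzzomwzoqoizoyf" (len 15), cursors c1@3 c4@3 c2@7 c3@12, authorship .144..22...33..
After op 8 (insert('s')): buffer="dzzssomwzsoqoizsoyf" (len 19), cursors c1@5 c4@5 c2@10 c3@16, authorship .14144..222...333..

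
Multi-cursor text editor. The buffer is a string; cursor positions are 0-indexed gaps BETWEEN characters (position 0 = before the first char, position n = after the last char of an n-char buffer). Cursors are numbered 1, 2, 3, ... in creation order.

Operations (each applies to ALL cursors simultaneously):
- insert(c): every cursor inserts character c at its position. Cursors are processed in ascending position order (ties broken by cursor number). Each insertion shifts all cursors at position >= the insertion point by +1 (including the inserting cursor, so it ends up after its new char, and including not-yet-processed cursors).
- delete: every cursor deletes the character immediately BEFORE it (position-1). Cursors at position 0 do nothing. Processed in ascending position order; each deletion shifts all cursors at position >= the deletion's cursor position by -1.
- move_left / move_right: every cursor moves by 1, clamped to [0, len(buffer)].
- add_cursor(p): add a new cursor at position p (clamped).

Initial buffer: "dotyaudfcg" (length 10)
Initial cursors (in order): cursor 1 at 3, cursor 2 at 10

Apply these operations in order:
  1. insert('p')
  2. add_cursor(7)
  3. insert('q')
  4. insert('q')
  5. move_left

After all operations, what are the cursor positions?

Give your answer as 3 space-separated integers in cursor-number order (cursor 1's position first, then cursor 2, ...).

Answer: 5 17 10

Derivation:
After op 1 (insert('p')): buffer="dotpyaudfcgp" (len 12), cursors c1@4 c2@12, authorship ...1.......2
After op 2 (add_cursor(7)): buffer="dotpyaudfcgp" (len 12), cursors c1@4 c3@7 c2@12, authorship ...1.......2
After op 3 (insert('q')): buffer="dotpqyauqdfcgpq" (len 15), cursors c1@5 c3@9 c2@15, authorship ...11...3....22
After op 4 (insert('q')): buffer="dotpqqyauqqdfcgpqq" (len 18), cursors c1@6 c3@11 c2@18, authorship ...111...33....222
After op 5 (move_left): buffer="dotpqqyauqqdfcgpqq" (len 18), cursors c1@5 c3@10 c2@17, authorship ...111...33....222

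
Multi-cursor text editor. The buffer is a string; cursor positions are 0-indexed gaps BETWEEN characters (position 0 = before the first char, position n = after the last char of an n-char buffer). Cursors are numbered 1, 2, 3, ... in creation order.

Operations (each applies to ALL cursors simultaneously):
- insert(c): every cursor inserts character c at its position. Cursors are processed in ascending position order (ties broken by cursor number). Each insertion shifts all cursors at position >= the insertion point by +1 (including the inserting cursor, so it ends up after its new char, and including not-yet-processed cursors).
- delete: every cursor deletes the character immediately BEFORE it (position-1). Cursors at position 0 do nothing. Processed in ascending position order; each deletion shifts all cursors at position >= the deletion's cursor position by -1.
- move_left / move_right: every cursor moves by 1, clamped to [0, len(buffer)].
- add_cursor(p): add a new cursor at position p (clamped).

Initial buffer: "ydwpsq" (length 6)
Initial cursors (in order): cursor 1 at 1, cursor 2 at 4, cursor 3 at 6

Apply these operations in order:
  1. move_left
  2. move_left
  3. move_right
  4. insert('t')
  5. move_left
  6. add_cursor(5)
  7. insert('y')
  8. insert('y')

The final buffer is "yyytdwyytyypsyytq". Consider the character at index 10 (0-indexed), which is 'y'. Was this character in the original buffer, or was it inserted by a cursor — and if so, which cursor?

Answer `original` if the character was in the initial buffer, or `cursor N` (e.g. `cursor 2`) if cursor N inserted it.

After op 1 (move_left): buffer="ydwpsq" (len 6), cursors c1@0 c2@3 c3@5, authorship ......
After op 2 (move_left): buffer="ydwpsq" (len 6), cursors c1@0 c2@2 c3@4, authorship ......
After op 3 (move_right): buffer="ydwpsq" (len 6), cursors c1@1 c2@3 c3@5, authorship ......
After op 4 (insert('t')): buffer="ytdwtpstq" (len 9), cursors c1@2 c2@5 c3@8, authorship .1..2..3.
After op 5 (move_left): buffer="ytdwtpstq" (len 9), cursors c1@1 c2@4 c3@7, authorship .1..2..3.
After op 6 (add_cursor(5)): buffer="ytdwtpstq" (len 9), cursors c1@1 c2@4 c4@5 c3@7, authorship .1..2..3.
After op 7 (insert('y')): buffer="yytdwytypsytq" (len 13), cursors c1@2 c2@6 c4@8 c3@11, authorship .11..224..33.
After op 8 (insert('y')): buffer="yyytdwyytyypsyytq" (len 17), cursors c1@3 c2@8 c4@11 c3@15, authorship .111..22244..333.
Authorship (.=original, N=cursor N): . 1 1 1 . . 2 2 2 4 4 . . 3 3 3 .
Index 10: author = 4

Answer: cursor 4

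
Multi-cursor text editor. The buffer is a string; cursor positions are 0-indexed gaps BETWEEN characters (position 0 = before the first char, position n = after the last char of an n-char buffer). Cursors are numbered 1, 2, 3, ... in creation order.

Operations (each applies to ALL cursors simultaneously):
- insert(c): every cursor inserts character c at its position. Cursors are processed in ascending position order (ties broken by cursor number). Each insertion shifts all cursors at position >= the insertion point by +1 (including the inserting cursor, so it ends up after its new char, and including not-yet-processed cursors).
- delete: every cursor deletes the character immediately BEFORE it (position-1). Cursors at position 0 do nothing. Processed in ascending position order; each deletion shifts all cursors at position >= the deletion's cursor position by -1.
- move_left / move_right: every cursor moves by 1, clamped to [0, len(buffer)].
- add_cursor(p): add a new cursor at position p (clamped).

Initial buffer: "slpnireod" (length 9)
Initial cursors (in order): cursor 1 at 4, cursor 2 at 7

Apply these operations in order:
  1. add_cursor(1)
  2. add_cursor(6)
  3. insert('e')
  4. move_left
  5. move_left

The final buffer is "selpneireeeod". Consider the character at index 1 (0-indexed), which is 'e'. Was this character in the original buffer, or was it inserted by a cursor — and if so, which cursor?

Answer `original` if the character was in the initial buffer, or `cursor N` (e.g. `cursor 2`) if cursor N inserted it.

Answer: cursor 3

Derivation:
After op 1 (add_cursor(1)): buffer="slpnireod" (len 9), cursors c3@1 c1@4 c2@7, authorship .........
After op 2 (add_cursor(6)): buffer="slpnireod" (len 9), cursors c3@1 c1@4 c4@6 c2@7, authorship .........
After op 3 (insert('e')): buffer="selpneireeeod" (len 13), cursors c3@2 c1@6 c4@9 c2@11, authorship .3...1..4.2..
After op 4 (move_left): buffer="selpneireeeod" (len 13), cursors c3@1 c1@5 c4@8 c2@10, authorship .3...1..4.2..
After op 5 (move_left): buffer="selpneireeeod" (len 13), cursors c3@0 c1@4 c4@7 c2@9, authorship .3...1..4.2..
Authorship (.=original, N=cursor N): . 3 . . . 1 . . 4 . 2 . .
Index 1: author = 3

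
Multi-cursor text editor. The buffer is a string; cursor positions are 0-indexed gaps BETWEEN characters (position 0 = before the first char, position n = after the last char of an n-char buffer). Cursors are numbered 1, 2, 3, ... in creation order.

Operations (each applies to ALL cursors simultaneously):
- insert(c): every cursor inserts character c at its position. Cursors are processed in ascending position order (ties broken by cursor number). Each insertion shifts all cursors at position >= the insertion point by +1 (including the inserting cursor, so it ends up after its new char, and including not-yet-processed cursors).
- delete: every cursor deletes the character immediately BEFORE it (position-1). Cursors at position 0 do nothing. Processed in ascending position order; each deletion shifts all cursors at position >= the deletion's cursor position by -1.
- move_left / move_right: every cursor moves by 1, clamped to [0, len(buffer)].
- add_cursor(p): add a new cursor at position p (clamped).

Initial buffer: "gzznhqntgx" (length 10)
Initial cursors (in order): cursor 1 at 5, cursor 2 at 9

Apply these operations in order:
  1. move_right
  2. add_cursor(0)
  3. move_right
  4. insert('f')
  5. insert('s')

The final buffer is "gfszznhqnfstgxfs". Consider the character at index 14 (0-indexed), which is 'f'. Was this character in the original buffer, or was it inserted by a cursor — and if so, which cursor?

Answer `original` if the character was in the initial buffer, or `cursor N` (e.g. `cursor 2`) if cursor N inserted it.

Answer: cursor 2

Derivation:
After op 1 (move_right): buffer="gzznhqntgx" (len 10), cursors c1@6 c2@10, authorship ..........
After op 2 (add_cursor(0)): buffer="gzznhqntgx" (len 10), cursors c3@0 c1@6 c2@10, authorship ..........
After op 3 (move_right): buffer="gzznhqntgx" (len 10), cursors c3@1 c1@7 c2@10, authorship ..........
After op 4 (insert('f')): buffer="gfzznhqnftgxf" (len 13), cursors c3@2 c1@9 c2@13, authorship .3......1...2
After op 5 (insert('s')): buffer="gfszznhqnfstgxfs" (len 16), cursors c3@3 c1@11 c2@16, authorship .33......11...22
Authorship (.=original, N=cursor N): . 3 3 . . . . . . 1 1 . . . 2 2
Index 14: author = 2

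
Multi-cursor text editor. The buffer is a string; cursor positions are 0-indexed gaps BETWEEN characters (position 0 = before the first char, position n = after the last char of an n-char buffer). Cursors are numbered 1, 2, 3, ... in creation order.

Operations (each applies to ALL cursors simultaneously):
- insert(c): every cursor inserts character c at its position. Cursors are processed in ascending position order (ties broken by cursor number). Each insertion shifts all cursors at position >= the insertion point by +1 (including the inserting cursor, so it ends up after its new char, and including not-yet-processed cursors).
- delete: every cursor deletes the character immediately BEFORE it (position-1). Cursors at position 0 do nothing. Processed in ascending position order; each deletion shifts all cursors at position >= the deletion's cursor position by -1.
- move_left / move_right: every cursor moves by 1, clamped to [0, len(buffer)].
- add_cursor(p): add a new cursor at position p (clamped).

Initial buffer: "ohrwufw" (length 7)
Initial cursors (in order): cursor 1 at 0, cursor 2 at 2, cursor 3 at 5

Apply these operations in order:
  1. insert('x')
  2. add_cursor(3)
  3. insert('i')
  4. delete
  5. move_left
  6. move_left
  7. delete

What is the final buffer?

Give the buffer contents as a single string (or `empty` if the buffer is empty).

After op 1 (insert('x')): buffer="xohxrwuxfw" (len 10), cursors c1@1 c2@4 c3@8, authorship 1..2...3..
After op 2 (add_cursor(3)): buffer="xohxrwuxfw" (len 10), cursors c1@1 c4@3 c2@4 c3@8, authorship 1..2...3..
After op 3 (insert('i')): buffer="xiohixirwuxifw" (len 14), cursors c1@2 c4@5 c2@7 c3@12, authorship 11..422...33..
After op 4 (delete): buffer="xohxrwuxfw" (len 10), cursors c1@1 c4@3 c2@4 c3@8, authorship 1..2...3..
After op 5 (move_left): buffer="xohxrwuxfw" (len 10), cursors c1@0 c4@2 c2@3 c3@7, authorship 1..2...3..
After op 6 (move_left): buffer="xohxrwuxfw" (len 10), cursors c1@0 c4@1 c2@2 c3@6, authorship 1..2...3..
After op 7 (delete): buffer="hxruxfw" (len 7), cursors c1@0 c2@0 c4@0 c3@3, authorship .2..3..

Answer: hxruxfw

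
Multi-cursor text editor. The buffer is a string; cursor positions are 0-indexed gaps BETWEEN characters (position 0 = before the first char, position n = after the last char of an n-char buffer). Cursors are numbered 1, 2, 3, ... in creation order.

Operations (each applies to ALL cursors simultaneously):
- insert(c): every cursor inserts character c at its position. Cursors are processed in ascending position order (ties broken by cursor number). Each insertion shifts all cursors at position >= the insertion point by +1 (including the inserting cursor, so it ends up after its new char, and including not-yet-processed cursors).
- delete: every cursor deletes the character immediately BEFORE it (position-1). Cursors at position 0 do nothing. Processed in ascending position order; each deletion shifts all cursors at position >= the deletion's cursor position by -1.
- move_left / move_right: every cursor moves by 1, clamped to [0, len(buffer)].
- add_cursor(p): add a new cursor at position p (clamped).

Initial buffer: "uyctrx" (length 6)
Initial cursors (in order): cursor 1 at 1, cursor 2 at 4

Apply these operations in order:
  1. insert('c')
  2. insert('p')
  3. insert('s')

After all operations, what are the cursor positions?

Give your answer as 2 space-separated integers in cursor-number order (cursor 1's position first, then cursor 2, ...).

Answer: 4 10

Derivation:
After op 1 (insert('c')): buffer="ucyctcrx" (len 8), cursors c1@2 c2@6, authorship .1...2..
After op 2 (insert('p')): buffer="ucpyctcprx" (len 10), cursors c1@3 c2@8, authorship .11...22..
After op 3 (insert('s')): buffer="ucpsyctcpsrx" (len 12), cursors c1@4 c2@10, authorship .111...222..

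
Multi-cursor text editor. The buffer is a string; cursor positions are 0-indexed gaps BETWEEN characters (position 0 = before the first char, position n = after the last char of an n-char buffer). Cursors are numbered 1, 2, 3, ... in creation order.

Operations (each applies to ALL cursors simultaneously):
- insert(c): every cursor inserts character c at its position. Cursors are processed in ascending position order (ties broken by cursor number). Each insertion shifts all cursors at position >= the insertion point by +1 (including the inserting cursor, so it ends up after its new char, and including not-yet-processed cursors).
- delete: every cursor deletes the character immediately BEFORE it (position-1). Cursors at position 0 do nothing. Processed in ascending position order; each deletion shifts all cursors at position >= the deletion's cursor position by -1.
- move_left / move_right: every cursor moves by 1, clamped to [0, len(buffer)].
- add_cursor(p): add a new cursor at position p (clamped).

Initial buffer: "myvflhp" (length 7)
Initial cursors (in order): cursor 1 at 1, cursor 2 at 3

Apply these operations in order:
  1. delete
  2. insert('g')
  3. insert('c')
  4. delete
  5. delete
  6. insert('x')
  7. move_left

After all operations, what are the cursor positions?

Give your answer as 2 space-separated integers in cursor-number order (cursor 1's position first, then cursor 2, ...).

Answer: 0 2

Derivation:
After op 1 (delete): buffer="yflhp" (len 5), cursors c1@0 c2@1, authorship .....
After op 2 (insert('g')): buffer="gygflhp" (len 7), cursors c1@1 c2@3, authorship 1.2....
After op 3 (insert('c')): buffer="gcygcflhp" (len 9), cursors c1@2 c2@5, authorship 11.22....
After op 4 (delete): buffer="gygflhp" (len 7), cursors c1@1 c2@3, authorship 1.2....
After op 5 (delete): buffer="yflhp" (len 5), cursors c1@0 c2@1, authorship .....
After op 6 (insert('x')): buffer="xyxflhp" (len 7), cursors c1@1 c2@3, authorship 1.2....
After op 7 (move_left): buffer="xyxflhp" (len 7), cursors c1@0 c2@2, authorship 1.2....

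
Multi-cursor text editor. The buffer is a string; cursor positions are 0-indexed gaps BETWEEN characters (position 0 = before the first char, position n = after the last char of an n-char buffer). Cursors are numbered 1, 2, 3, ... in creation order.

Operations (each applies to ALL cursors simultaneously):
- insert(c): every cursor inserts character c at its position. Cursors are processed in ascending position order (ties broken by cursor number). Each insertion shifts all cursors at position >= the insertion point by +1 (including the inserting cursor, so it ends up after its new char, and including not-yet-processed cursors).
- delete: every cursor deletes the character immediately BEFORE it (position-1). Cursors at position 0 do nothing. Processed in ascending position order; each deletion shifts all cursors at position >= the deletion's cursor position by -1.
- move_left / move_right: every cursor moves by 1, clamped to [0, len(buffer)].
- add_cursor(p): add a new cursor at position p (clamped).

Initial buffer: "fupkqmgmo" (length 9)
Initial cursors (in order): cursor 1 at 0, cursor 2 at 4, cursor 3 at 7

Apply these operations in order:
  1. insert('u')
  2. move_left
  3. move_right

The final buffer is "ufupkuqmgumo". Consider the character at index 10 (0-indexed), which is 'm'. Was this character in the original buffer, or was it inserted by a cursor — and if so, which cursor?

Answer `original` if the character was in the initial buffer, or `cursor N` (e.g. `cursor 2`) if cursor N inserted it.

After op 1 (insert('u')): buffer="ufupkuqmgumo" (len 12), cursors c1@1 c2@6 c3@10, authorship 1....2...3..
After op 2 (move_left): buffer="ufupkuqmgumo" (len 12), cursors c1@0 c2@5 c3@9, authorship 1....2...3..
After op 3 (move_right): buffer="ufupkuqmgumo" (len 12), cursors c1@1 c2@6 c3@10, authorship 1....2...3..
Authorship (.=original, N=cursor N): 1 . . . . 2 . . . 3 . .
Index 10: author = original

Answer: original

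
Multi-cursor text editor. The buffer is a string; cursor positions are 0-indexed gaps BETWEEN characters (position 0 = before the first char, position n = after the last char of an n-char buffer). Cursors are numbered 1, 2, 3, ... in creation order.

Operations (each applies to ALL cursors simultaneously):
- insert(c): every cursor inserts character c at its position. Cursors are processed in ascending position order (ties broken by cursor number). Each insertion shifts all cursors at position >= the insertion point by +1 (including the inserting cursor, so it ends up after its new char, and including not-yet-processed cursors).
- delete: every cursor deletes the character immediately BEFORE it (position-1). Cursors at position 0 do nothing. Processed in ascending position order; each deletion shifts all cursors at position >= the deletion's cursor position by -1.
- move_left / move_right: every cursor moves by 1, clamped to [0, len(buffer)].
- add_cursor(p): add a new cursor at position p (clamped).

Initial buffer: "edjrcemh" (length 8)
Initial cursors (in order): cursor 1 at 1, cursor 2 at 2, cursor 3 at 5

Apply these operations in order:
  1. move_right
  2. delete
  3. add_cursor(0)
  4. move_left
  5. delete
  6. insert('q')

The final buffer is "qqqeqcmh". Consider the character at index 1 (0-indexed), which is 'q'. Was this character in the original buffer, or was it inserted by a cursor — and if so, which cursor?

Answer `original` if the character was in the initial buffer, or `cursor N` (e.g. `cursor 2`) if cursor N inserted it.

Answer: cursor 2

Derivation:
After op 1 (move_right): buffer="edjrcemh" (len 8), cursors c1@2 c2@3 c3@6, authorship ........
After op 2 (delete): buffer="ercmh" (len 5), cursors c1@1 c2@1 c3@3, authorship .....
After op 3 (add_cursor(0)): buffer="ercmh" (len 5), cursors c4@0 c1@1 c2@1 c3@3, authorship .....
After op 4 (move_left): buffer="ercmh" (len 5), cursors c1@0 c2@0 c4@0 c3@2, authorship .....
After op 5 (delete): buffer="ecmh" (len 4), cursors c1@0 c2@0 c4@0 c3@1, authorship ....
After op 6 (insert('q')): buffer="qqqeqcmh" (len 8), cursors c1@3 c2@3 c4@3 c3@5, authorship 124.3...
Authorship (.=original, N=cursor N): 1 2 4 . 3 . . .
Index 1: author = 2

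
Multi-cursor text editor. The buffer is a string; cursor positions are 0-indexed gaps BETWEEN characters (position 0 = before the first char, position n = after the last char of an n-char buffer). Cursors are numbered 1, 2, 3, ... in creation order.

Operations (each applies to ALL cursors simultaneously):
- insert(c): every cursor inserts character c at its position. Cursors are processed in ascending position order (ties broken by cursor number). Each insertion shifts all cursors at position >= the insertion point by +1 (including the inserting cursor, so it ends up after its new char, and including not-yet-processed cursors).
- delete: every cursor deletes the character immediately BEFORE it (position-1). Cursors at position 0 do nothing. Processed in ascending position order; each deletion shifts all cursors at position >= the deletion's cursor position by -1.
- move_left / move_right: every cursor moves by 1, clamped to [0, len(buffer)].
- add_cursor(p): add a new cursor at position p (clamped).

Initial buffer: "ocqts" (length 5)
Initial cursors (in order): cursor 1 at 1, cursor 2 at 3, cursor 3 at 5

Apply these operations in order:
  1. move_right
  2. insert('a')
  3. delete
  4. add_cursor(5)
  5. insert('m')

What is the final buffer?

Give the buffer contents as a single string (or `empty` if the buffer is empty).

After op 1 (move_right): buffer="ocqts" (len 5), cursors c1@2 c2@4 c3@5, authorship .....
After op 2 (insert('a')): buffer="ocaqtasa" (len 8), cursors c1@3 c2@6 c3@8, authorship ..1..2.3
After op 3 (delete): buffer="ocqts" (len 5), cursors c1@2 c2@4 c3@5, authorship .....
After op 4 (add_cursor(5)): buffer="ocqts" (len 5), cursors c1@2 c2@4 c3@5 c4@5, authorship .....
After op 5 (insert('m')): buffer="ocmqtmsmm" (len 9), cursors c1@3 c2@6 c3@9 c4@9, authorship ..1..2.34

Answer: ocmqtmsmm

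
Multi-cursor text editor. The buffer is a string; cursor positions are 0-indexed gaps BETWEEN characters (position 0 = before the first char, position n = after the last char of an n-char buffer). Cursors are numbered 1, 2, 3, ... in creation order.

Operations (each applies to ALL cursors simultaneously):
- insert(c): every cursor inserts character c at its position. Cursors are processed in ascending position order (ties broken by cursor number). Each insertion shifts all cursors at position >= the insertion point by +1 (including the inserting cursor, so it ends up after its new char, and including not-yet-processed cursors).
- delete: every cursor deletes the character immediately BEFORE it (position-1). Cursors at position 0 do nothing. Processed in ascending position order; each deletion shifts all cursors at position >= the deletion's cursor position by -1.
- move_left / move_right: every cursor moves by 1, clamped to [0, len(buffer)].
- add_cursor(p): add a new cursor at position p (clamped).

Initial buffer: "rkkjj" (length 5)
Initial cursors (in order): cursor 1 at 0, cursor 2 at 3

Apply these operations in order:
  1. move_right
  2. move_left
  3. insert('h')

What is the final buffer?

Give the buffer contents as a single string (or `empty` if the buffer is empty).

After op 1 (move_right): buffer="rkkjj" (len 5), cursors c1@1 c2@4, authorship .....
After op 2 (move_left): buffer="rkkjj" (len 5), cursors c1@0 c2@3, authorship .....
After op 3 (insert('h')): buffer="hrkkhjj" (len 7), cursors c1@1 c2@5, authorship 1...2..

Answer: hrkkhjj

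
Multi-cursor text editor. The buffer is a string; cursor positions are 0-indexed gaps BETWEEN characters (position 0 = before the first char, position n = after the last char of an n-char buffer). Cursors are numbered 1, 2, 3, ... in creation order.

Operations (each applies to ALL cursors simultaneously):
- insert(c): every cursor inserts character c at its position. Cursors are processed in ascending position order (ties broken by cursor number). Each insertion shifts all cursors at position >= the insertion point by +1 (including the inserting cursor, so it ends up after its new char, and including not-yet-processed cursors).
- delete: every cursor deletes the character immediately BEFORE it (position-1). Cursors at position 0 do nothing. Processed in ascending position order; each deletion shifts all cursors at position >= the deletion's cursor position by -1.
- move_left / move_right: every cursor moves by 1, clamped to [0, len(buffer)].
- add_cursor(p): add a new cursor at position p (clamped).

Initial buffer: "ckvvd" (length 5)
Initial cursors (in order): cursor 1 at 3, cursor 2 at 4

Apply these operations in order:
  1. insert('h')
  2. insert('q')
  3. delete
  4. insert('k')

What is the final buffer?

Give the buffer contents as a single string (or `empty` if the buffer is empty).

Answer: ckvhkvhkd

Derivation:
After op 1 (insert('h')): buffer="ckvhvhd" (len 7), cursors c1@4 c2@6, authorship ...1.2.
After op 2 (insert('q')): buffer="ckvhqvhqd" (len 9), cursors c1@5 c2@8, authorship ...11.22.
After op 3 (delete): buffer="ckvhvhd" (len 7), cursors c1@4 c2@6, authorship ...1.2.
After op 4 (insert('k')): buffer="ckvhkvhkd" (len 9), cursors c1@5 c2@8, authorship ...11.22.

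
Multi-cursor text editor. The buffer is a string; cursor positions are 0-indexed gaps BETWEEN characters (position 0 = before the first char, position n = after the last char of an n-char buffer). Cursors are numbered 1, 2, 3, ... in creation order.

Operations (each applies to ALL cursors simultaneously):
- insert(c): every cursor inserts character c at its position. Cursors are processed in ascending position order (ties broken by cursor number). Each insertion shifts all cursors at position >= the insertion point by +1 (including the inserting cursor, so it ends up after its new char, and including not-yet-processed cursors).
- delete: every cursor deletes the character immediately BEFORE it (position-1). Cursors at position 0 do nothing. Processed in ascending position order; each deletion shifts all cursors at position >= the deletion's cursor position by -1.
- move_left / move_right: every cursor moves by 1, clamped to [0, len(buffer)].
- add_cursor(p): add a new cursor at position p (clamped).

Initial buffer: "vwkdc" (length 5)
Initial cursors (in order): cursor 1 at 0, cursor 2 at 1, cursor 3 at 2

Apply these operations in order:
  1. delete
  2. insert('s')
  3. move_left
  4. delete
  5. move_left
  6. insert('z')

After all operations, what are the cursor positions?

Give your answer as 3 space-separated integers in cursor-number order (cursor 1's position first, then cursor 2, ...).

Answer: 3 3 3

Derivation:
After op 1 (delete): buffer="kdc" (len 3), cursors c1@0 c2@0 c3@0, authorship ...
After op 2 (insert('s')): buffer="ssskdc" (len 6), cursors c1@3 c2@3 c3@3, authorship 123...
After op 3 (move_left): buffer="ssskdc" (len 6), cursors c1@2 c2@2 c3@2, authorship 123...
After op 4 (delete): buffer="skdc" (len 4), cursors c1@0 c2@0 c3@0, authorship 3...
After op 5 (move_left): buffer="skdc" (len 4), cursors c1@0 c2@0 c3@0, authorship 3...
After op 6 (insert('z')): buffer="zzzskdc" (len 7), cursors c1@3 c2@3 c3@3, authorship 1233...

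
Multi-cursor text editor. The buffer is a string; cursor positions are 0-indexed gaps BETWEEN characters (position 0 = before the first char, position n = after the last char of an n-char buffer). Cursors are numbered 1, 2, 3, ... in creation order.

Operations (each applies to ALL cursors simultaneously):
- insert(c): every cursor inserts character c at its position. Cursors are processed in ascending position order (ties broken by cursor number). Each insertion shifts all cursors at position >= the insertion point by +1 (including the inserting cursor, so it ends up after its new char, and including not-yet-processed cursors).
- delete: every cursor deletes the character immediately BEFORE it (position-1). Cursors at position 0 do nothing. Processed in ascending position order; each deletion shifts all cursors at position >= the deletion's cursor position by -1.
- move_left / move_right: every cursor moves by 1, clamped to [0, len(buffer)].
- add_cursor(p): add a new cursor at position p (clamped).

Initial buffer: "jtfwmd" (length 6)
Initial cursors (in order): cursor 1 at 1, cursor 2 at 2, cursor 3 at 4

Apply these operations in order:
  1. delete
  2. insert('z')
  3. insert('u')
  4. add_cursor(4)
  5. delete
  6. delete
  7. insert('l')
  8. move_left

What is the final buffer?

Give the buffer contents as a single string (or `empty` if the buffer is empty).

Answer: lllflmd

Derivation:
After op 1 (delete): buffer="fmd" (len 3), cursors c1@0 c2@0 c3@1, authorship ...
After op 2 (insert('z')): buffer="zzfzmd" (len 6), cursors c1@2 c2@2 c3@4, authorship 12.3..
After op 3 (insert('u')): buffer="zzuufzumd" (len 9), cursors c1@4 c2@4 c3@7, authorship 1212.33..
After op 4 (add_cursor(4)): buffer="zzuufzumd" (len 9), cursors c1@4 c2@4 c4@4 c3@7, authorship 1212.33..
After op 5 (delete): buffer="zfzmd" (len 5), cursors c1@1 c2@1 c4@1 c3@3, authorship 1.3..
After op 6 (delete): buffer="fmd" (len 3), cursors c1@0 c2@0 c4@0 c3@1, authorship ...
After op 7 (insert('l')): buffer="lllflmd" (len 7), cursors c1@3 c2@3 c4@3 c3@5, authorship 124.3..
After op 8 (move_left): buffer="lllflmd" (len 7), cursors c1@2 c2@2 c4@2 c3@4, authorship 124.3..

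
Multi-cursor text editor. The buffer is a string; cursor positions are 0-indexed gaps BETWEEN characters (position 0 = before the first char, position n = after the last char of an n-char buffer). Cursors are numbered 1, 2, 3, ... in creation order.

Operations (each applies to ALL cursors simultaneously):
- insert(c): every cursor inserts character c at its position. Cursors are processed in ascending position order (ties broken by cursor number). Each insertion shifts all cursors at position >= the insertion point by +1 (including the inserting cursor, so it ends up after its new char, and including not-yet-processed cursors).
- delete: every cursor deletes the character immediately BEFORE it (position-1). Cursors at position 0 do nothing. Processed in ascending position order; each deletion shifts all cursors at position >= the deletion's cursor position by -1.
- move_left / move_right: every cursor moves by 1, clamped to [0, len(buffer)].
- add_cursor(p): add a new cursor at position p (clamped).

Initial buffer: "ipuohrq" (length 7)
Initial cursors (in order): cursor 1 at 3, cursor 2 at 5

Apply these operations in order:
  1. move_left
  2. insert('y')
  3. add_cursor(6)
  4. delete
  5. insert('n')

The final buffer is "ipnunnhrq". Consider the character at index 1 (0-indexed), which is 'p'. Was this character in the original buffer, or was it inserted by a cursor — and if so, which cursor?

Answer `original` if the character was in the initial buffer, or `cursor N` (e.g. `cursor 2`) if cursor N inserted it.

After op 1 (move_left): buffer="ipuohrq" (len 7), cursors c1@2 c2@4, authorship .......
After op 2 (insert('y')): buffer="ipyuoyhrq" (len 9), cursors c1@3 c2@6, authorship ..1..2...
After op 3 (add_cursor(6)): buffer="ipyuoyhrq" (len 9), cursors c1@3 c2@6 c3@6, authorship ..1..2...
After op 4 (delete): buffer="ipuhrq" (len 6), cursors c1@2 c2@3 c3@3, authorship ......
After op 5 (insert('n')): buffer="ipnunnhrq" (len 9), cursors c1@3 c2@6 c3@6, authorship ..1.23...
Authorship (.=original, N=cursor N): . . 1 . 2 3 . . .
Index 1: author = original

Answer: original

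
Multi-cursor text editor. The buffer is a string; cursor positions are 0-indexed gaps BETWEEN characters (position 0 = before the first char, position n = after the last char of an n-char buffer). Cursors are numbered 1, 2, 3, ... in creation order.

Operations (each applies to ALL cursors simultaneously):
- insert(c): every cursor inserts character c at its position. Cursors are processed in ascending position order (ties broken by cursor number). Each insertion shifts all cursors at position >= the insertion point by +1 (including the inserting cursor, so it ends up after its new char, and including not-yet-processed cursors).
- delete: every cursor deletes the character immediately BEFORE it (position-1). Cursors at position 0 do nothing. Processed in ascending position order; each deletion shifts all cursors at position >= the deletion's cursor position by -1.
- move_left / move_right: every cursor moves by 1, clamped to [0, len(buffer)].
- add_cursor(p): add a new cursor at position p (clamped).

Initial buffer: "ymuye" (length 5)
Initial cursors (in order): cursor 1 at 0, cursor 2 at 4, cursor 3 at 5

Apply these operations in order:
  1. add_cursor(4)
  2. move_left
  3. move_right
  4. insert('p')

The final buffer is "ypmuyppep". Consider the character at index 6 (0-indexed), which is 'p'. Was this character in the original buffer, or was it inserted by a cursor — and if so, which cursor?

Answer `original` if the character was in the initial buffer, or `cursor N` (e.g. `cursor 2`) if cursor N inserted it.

Answer: cursor 4

Derivation:
After op 1 (add_cursor(4)): buffer="ymuye" (len 5), cursors c1@0 c2@4 c4@4 c3@5, authorship .....
After op 2 (move_left): buffer="ymuye" (len 5), cursors c1@0 c2@3 c4@3 c3@4, authorship .....
After op 3 (move_right): buffer="ymuye" (len 5), cursors c1@1 c2@4 c4@4 c3@5, authorship .....
After op 4 (insert('p')): buffer="ypmuyppep" (len 9), cursors c1@2 c2@7 c4@7 c3@9, authorship .1...24.3
Authorship (.=original, N=cursor N): . 1 . . . 2 4 . 3
Index 6: author = 4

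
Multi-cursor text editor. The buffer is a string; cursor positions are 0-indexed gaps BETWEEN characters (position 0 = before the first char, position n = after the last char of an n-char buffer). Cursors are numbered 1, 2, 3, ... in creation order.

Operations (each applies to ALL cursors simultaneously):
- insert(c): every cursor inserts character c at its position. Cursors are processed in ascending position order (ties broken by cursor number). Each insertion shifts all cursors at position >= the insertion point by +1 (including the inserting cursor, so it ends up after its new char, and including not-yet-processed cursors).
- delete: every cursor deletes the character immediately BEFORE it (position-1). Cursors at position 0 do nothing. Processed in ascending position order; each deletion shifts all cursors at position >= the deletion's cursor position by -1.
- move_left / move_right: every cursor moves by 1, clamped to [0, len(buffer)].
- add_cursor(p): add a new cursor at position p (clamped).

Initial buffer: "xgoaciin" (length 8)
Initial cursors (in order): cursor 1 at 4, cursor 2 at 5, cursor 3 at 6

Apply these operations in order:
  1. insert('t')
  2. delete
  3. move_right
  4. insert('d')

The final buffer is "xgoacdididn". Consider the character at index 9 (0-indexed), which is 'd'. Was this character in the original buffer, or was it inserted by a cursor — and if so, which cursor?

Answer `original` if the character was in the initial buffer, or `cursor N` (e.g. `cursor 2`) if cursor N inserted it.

After op 1 (insert('t')): buffer="xgoatctitin" (len 11), cursors c1@5 c2@7 c3@9, authorship ....1.2.3..
After op 2 (delete): buffer="xgoaciin" (len 8), cursors c1@4 c2@5 c3@6, authorship ........
After op 3 (move_right): buffer="xgoaciin" (len 8), cursors c1@5 c2@6 c3@7, authorship ........
After op 4 (insert('d')): buffer="xgoacdididn" (len 11), cursors c1@6 c2@8 c3@10, authorship .....1.2.3.
Authorship (.=original, N=cursor N): . . . . . 1 . 2 . 3 .
Index 9: author = 3

Answer: cursor 3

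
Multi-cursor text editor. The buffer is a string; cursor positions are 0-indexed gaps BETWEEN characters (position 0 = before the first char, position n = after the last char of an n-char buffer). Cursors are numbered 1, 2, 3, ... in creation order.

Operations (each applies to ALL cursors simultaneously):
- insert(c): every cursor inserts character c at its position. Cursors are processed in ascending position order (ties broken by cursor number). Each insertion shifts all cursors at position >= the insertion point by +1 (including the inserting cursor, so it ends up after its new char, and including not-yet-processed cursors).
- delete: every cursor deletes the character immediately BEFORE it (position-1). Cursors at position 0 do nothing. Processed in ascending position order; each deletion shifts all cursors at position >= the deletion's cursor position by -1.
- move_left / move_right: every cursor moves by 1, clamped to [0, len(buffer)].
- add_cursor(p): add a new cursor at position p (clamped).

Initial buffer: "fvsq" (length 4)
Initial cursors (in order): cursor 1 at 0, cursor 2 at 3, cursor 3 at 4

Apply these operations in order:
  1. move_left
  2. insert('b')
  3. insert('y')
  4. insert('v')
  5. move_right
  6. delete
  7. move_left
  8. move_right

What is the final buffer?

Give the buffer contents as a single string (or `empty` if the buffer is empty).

Answer: byvvbyvbyv

Derivation:
After op 1 (move_left): buffer="fvsq" (len 4), cursors c1@0 c2@2 c3@3, authorship ....
After op 2 (insert('b')): buffer="bfvbsbq" (len 7), cursors c1@1 c2@4 c3@6, authorship 1..2.3.
After op 3 (insert('y')): buffer="byfvbysbyq" (len 10), cursors c1@2 c2@6 c3@9, authorship 11..22.33.
After op 4 (insert('v')): buffer="byvfvbyvsbyvq" (len 13), cursors c1@3 c2@8 c3@12, authorship 111..222.333.
After op 5 (move_right): buffer="byvfvbyvsbyvq" (len 13), cursors c1@4 c2@9 c3@13, authorship 111..222.333.
After op 6 (delete): buffer="byvvbyvbyv" (len 10), cursors c1@3 c2@7 c3@10, authorship 111.222333
After op 7 (move_left): buffer="byvvbyvbyv" (len 10), cursors c1@2 c2@6 c3@9, authorship 111.222333
After op 8 (move_right): buffer="byvvbyvbyv" (len 10), cursors c1@3 c2@7 c3@10, authorship 111.222333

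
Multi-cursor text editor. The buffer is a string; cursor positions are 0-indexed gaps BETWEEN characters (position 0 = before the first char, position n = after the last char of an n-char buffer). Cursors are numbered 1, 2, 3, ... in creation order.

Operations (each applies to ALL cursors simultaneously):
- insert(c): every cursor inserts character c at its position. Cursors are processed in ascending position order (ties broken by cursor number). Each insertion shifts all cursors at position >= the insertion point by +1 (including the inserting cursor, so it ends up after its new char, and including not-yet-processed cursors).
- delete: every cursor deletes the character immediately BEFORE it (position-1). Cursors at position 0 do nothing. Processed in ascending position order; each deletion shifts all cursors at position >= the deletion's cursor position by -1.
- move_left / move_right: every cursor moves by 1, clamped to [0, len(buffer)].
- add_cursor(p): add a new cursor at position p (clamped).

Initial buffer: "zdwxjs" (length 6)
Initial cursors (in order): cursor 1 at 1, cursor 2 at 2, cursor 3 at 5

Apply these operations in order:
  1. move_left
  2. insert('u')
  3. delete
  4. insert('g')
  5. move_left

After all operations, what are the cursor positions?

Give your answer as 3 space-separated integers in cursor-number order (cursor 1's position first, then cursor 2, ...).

After op 1 (move_left): buffer="zdwxjs" (len 6), cursors c1@0 c2@1 c3@4, authorship ......
After op 2 (insert('u')): buffer="uzudwxujs" (len 9), cursors c1@1 c2@3 c3@7, authorship 1.2...3..
After op 3 (delete): buffer="zdwxjs" (len 6), cursors c1@0 c2@1 c3@4, authorship ......
After op 4 (insert('g')): buffer="gzgdwxgjs" (len 9), cursors c1@1 c2@3 c3@7, authorship 1.2...3..
After op 5 (move_left): buffer="gzgdwxgjs" (len 9), cursors c1@0 c2@2 c3@6, authorship 1.2...3..

Answer: 0 2 6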